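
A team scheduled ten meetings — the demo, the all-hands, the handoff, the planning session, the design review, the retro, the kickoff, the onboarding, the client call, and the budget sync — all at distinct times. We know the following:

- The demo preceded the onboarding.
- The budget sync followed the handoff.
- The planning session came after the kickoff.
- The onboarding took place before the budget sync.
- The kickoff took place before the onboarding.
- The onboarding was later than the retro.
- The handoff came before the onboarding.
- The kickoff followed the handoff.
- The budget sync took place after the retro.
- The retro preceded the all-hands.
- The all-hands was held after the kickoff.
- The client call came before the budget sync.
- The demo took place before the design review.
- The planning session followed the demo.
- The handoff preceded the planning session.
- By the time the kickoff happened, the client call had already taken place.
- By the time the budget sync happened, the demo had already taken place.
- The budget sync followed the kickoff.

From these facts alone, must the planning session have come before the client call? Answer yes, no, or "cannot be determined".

no

Tracing the constraints gives the client call → the kickoff → the planning session, so the client call must come before the planning session.
That means the planning session cannot be before the client call.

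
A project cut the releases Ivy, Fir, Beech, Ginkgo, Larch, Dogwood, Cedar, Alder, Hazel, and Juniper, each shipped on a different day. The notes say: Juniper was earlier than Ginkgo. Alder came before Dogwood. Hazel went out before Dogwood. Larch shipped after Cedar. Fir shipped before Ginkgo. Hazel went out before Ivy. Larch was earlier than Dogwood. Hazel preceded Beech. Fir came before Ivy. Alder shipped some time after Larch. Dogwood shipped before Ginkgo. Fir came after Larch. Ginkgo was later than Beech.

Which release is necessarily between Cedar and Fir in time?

Larch

Tracing the constraints gives Cedar → Larch → Fir, so Larch sits after Cedar and before Fir.
No other release is forced both after Cedar and before Fir.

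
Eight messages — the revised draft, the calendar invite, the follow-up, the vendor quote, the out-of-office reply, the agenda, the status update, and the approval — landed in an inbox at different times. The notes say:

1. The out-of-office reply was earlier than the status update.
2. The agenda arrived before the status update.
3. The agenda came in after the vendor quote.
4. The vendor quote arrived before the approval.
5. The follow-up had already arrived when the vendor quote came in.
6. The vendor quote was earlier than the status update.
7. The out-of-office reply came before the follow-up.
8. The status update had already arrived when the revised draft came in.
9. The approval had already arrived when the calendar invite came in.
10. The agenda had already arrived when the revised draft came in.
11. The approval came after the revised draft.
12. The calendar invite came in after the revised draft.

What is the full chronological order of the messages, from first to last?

the out-of-office reply, the follow-up, the vendor quote, the agenda, the status update, the revised draft, the approval, the calendar invite

The constraints fix every adjacent pair, so only one ordering works:
the out-of-office reply → the follow-up → the vendor quote → the agenda → the status update → the revised draft → the approval → the calendar invite.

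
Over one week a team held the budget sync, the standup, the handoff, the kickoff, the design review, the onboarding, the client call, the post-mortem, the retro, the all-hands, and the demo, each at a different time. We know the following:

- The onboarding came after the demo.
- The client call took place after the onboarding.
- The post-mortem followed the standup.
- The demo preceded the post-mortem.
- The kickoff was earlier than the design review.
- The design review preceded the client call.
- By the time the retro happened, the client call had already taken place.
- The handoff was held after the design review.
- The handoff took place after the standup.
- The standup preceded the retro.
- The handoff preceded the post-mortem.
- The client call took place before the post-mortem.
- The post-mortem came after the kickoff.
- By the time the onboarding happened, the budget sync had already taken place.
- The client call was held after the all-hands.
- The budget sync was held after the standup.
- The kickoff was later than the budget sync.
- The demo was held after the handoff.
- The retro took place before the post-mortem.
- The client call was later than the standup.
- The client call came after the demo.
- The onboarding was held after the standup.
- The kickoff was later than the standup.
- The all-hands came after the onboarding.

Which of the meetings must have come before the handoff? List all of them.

Directly stated before the handoff: the design review and the standup.
The budget sync reaches the handoff via the budget sync → the kickoff → the design review → the handoff.
The kickoff reaches the handoff via the kickoff → the design review → the handoff.
No chain forces the retro (or any of the others) ahead of the handoff.

the budget sync, the design review, the kickoff, the standup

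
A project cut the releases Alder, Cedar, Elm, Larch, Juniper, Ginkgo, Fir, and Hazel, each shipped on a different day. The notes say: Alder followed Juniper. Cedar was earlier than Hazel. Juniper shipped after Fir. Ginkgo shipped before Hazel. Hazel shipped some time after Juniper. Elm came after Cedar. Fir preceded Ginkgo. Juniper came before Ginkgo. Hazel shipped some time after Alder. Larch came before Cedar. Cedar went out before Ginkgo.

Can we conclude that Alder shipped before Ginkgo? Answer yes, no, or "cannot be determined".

No chain of stated constraints runs from Alder to Ginkgo, and none runs from Ginkgo to Alder either.
So the relative order of Alder and Ginkgo is not fixed by the given facts.

cannot be determined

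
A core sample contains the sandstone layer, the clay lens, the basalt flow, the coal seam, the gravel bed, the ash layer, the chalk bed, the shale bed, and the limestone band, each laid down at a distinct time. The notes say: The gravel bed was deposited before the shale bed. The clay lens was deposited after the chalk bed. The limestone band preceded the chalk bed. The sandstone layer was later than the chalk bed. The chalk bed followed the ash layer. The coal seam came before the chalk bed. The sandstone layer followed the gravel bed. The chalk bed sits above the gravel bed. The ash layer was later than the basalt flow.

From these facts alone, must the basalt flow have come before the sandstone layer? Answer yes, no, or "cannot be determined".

Chain the constraints: the basalt flow → the ash layer → the chalk bed → the sandstone layer. Each link is directly stated, so the basalt flow comes before the sandstone layer.

yes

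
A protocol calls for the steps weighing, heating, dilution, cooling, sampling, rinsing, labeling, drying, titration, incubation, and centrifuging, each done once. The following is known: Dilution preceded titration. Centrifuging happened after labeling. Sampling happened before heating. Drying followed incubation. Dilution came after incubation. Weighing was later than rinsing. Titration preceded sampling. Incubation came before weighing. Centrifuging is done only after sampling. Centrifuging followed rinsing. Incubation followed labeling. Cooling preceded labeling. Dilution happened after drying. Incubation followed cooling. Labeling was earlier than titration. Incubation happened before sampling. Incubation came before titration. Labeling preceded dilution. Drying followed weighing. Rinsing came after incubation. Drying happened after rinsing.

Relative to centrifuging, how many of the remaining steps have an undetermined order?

1

Forced before centrifuging: cooling, dilution, drying, incubation, labeling, rinsing, sampling, titration, and weighing.
That leaves heating with no forced order relative to centrifuging — 1.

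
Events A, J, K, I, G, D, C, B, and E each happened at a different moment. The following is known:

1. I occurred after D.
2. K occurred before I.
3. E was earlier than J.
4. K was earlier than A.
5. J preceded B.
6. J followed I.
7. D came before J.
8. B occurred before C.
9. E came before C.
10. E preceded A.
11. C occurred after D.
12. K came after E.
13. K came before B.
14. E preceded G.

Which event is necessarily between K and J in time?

I

Tracing the constraints gives K → I → J, so I sits after K and before J.
No other event is forced both after K and before J.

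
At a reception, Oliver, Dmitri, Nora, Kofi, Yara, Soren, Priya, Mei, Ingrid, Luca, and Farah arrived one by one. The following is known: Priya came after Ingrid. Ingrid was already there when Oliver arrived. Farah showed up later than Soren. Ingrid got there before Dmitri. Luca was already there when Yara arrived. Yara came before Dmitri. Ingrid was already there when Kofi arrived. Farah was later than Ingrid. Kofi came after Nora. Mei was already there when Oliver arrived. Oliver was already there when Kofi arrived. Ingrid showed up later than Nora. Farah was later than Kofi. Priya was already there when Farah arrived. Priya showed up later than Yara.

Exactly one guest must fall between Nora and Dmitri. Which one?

Tracing the constraints gives Nora → Ingrid → Dmitri, so Ingrid sits after Nora and before Dmitri.
No other guest is forced both after Nora and before Dmitri.

Ingrid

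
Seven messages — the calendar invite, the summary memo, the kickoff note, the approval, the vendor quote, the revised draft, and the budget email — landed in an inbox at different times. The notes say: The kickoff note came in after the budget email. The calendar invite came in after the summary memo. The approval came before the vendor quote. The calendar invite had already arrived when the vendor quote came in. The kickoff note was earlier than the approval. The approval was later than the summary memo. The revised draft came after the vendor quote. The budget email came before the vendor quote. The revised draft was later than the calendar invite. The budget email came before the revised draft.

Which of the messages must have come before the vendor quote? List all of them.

the approval, the budget email, the calendar invite, the kickoff note, the summary memo

Directly stated before the vendor quote: the approval, the budget email, and the calendar invite.
The kickoff note reaches the vendor quote via the kickoff note → the approval → the vendor quote.
The summary memo reaches the vendor quote via the summary memo → the calendar invite → the vendor quote.
No chain forces the revised draft ahead of the vendor quote.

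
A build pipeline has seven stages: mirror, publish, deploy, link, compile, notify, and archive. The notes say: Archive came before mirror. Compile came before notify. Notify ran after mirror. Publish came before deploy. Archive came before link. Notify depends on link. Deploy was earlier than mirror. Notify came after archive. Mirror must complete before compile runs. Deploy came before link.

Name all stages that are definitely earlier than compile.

archive, deploy, mirror, publish

Directly stated before compile: mirror.
Archive reaches compile via archive → mirror → compile.
Deploy reaches compile via deploy → mirror → compile.
Publish reaches compile via publish → deploy → mirror → compile.
No chain forces link (or any of the others) ahead of compile.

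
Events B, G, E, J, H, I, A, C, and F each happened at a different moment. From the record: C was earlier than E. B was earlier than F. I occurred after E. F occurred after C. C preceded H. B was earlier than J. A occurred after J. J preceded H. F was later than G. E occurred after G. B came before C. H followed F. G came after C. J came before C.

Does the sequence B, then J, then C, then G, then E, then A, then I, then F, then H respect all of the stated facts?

yes

Check each stated constraint against the proposed order — e.g. J is ahead of H; B is ahead of F. Every pair is in the required order; nothing is violated.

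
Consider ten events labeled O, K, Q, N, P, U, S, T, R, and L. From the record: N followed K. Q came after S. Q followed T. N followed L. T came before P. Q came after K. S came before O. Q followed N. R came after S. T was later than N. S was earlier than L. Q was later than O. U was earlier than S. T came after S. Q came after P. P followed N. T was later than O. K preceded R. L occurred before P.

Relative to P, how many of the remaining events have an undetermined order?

Forced before P: K, L, N, O, S, T, and U; forced after P: Q.
That leaves R with no forced order relative to P — 1.

1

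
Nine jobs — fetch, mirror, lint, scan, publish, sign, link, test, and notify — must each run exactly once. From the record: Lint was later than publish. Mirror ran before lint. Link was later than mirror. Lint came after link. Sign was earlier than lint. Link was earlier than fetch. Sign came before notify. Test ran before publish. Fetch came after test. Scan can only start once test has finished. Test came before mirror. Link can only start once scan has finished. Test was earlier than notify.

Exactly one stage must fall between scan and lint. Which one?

Tracing the constraints gives scan → link → lint, so link sits after scan and before lint.
No other stage is forced both after scan and before lint.

link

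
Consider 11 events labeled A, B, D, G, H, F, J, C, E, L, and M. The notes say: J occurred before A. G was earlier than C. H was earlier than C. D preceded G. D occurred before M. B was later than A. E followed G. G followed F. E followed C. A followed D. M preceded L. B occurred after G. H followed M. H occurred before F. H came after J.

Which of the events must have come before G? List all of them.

Directly stated before G: D and F.
H reaches G via H → F → G.
J reaches G via J → H → F → G.
M reaches G via M → H → F → G.
No chain forces A (or any of the others) ahead of G.

D, F, H, J, M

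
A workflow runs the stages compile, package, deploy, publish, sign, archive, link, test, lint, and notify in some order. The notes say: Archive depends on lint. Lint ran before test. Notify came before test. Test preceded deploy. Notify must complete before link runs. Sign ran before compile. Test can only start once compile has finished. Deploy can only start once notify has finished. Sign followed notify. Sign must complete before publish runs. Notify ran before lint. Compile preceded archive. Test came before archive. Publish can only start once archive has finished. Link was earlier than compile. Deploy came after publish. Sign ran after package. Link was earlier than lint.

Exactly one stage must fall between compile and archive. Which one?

test

Tracing the constraints gives compile → test → archive, so test sits after compile and before archive.
No other stage is forced both after compile and before archive.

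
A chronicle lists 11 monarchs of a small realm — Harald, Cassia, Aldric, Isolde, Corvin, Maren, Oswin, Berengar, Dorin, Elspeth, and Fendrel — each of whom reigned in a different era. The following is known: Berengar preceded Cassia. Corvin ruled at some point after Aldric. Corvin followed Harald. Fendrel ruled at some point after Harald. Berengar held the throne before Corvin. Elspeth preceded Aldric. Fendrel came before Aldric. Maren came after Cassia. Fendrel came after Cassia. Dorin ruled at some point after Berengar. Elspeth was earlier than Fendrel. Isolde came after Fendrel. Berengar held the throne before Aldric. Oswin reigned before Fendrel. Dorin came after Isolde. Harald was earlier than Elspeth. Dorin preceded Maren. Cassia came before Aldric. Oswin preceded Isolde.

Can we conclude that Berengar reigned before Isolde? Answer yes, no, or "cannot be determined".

yes

Chain the constraints: Berengar → Cassia → Fendrel → Isolde. Each link is directly stated, so Berengar comes before Isolde.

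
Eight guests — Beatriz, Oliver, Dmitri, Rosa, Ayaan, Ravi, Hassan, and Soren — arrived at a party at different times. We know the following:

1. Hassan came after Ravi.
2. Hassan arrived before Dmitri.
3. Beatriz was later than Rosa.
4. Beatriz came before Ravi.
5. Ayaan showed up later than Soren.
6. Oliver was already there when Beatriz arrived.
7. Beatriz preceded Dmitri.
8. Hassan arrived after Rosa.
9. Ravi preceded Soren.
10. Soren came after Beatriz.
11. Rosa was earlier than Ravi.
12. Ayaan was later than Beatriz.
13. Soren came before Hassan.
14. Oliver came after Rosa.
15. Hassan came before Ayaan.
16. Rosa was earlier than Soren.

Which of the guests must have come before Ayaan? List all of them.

Directly stated before Ayaan: Beatriz, Hassan, and Soren.
Oliver reaches Ayaan via Oliver → Beatriz → Ayaan.
Ravi reaches Ayaan via Ravi → Hassan → Ayaan.
Rosa reaches Ayaan via Rosa → Hassan → Ayaan.
No chain forces Dmitri ahead of Ayaan.

Beatriz, Hassan, Oliver, Ravi, Rosa, Soren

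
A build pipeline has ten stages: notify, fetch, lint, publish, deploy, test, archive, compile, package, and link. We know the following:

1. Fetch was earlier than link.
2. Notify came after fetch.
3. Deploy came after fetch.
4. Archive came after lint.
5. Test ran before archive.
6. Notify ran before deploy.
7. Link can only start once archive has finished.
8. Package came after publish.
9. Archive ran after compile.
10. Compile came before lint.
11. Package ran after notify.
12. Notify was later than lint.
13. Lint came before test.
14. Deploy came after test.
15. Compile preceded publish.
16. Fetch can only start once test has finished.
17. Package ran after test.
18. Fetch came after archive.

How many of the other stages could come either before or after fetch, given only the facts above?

Forced before fetch: archive, compile, lint, and test; forced after fetch: deploy, link, notify, and package.
That leaves publish with no forced order relative to fetch — 1.

1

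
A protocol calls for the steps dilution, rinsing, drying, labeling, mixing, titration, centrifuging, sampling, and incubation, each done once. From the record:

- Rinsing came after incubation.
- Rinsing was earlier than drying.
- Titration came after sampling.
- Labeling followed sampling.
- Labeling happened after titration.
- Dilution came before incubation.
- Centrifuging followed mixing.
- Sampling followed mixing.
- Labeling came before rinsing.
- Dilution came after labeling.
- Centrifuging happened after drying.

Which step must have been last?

Every other step has a chain of constraints placing it before centrifuging, so centrifuging is last.

centrifuging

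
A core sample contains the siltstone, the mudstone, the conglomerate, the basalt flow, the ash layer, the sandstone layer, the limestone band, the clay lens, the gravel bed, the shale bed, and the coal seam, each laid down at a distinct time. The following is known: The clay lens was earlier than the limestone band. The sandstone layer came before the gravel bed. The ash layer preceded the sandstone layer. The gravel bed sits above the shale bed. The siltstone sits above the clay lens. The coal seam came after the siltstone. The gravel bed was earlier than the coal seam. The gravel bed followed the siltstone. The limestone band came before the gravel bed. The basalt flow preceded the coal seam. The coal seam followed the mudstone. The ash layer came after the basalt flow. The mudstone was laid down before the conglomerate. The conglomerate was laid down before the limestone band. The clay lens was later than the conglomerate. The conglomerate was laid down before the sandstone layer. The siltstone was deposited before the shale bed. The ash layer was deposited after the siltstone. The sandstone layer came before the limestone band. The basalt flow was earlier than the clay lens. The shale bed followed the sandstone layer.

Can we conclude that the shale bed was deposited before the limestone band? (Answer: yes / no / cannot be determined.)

No chain of stated constraints runs from the shale bed to the limestone band, and none runs from the limestone band to the shale bed either.
So the relative order of the shale bed and the limestone band is not fixed by the given facts.

cannot be determined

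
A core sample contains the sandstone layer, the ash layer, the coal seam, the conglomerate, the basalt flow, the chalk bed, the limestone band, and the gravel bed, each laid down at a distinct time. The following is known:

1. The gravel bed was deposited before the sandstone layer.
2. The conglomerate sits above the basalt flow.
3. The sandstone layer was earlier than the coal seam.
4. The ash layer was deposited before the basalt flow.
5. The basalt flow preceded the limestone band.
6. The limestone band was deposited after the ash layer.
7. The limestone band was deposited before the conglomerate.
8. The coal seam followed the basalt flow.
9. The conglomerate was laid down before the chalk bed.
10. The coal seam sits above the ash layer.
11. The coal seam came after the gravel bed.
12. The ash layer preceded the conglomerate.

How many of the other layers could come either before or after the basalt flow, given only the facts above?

Forced before the basalt flow: the ash layer; forced after the basalt flow: the chalk bed, the coal seam, the conglomerate, and the limestone band.
That leaves the gravel bed and the sandstone layer with no forced order relative to the basalt flow — 2.

2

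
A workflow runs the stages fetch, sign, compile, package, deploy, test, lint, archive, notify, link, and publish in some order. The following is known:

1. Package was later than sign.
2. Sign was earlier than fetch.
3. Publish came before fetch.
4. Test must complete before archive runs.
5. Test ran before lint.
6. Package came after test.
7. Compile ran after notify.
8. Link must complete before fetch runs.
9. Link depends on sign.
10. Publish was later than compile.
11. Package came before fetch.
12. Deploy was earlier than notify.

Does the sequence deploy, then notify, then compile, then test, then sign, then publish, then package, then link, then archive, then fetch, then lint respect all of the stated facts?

Check each stated constraint against the proposed order — e.g. test is ahead of archive; test is ahead of lint. Every pair is in the required order; nothing is violated.

yes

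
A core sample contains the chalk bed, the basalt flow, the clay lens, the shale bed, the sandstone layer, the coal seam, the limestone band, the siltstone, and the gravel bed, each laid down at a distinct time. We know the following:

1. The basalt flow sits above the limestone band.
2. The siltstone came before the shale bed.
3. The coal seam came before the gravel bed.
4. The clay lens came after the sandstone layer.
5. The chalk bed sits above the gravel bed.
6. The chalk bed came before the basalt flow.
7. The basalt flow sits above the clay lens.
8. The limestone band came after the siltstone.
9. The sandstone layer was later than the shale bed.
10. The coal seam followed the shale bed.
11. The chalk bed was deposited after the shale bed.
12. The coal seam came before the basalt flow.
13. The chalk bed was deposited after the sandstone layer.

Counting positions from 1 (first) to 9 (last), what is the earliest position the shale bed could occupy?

The siltstone must come before the shale bed — 1 forced predecessor.
Nothing else is forced ahead of the shale bed, so its earliest slot is position 1 + 1 = 2.

2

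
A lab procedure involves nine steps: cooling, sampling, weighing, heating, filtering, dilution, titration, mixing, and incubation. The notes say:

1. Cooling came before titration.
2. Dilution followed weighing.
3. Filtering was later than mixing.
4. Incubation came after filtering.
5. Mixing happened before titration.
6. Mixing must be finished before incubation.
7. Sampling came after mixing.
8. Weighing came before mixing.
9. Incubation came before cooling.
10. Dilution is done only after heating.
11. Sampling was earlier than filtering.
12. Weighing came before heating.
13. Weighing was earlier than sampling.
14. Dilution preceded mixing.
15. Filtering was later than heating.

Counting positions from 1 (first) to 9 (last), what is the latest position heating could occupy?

Heating must come before cooling, dilution, filtering, incubation, mixing, sampling, and titration — 7 steps forced after it.
Everything else can be placed before heating in some valid order, so heating can sit as late as position 9 − 7 = 2.

2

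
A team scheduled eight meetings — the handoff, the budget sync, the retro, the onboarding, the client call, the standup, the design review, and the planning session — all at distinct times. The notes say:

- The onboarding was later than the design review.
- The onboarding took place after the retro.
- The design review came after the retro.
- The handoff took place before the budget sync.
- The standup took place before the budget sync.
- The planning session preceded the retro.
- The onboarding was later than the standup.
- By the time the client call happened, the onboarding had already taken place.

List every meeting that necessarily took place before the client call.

Directly stated before the client call: the onboarding.
The design review reaches the client call via the design review → the onboarding → the client call.
The planning session reaches the client call via the planning session → the retro → the onboarding → the client call.
The retro reaches the client call via the retro → the onboarding → the client call.
Likewise the standup reaches the client call by chaining the stated constraints.

the design review, the onboarding, the planning session, the retro, the standup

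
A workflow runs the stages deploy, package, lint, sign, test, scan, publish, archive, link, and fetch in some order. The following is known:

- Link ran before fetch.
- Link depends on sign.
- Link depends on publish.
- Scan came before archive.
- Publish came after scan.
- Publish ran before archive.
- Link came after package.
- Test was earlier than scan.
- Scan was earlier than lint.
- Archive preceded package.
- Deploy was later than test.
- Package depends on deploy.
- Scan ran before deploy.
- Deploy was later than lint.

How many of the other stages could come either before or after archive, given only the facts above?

Forced before archive: publish, scan, and test; forced after archive: fetch, link, and package.
That leaves deploy, lint, and sign with no forced order relative to archive — 3.

3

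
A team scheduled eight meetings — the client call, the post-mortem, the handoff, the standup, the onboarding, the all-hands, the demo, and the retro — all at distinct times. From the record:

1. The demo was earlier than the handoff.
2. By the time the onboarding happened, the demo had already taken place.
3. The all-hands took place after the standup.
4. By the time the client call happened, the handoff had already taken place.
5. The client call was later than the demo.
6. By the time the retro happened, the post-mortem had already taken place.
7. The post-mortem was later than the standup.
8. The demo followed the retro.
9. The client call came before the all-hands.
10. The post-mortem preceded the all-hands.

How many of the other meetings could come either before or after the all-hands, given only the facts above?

Forced before the all-hands: the client call, the demo, the handoff, the post-mortem, the retro, and the standup.
That leaves the onboarding with no forced order relative to the all-hands — 1.

1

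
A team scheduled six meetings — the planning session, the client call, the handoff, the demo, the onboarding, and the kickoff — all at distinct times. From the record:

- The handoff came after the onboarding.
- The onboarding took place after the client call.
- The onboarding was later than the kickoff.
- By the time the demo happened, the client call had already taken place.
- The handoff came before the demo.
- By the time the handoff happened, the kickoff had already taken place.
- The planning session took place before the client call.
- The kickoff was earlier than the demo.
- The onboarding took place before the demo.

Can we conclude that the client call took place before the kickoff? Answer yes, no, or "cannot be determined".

cannot be determined

No chain of stated constraints runs from the client call to the kickoff, and none runs from the kickoff to the client call either.
So the relative order of the client call and the kickoff is not fixed by the given facts.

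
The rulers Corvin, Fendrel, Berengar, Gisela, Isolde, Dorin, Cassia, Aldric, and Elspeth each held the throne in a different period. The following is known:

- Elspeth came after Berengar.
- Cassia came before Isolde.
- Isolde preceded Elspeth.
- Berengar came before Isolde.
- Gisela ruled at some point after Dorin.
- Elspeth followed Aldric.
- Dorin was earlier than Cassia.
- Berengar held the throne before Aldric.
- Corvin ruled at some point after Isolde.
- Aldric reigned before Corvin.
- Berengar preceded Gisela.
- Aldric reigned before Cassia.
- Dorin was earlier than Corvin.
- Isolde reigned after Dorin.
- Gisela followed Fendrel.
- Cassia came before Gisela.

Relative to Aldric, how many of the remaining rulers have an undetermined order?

2

Forced before Aldric: Berengar; forced after Aldric: Cassia, Corvin, Elspeth, Gisela, and Isolde.
That leaves Dorin and Fendrel with no forced order relative to Aldric — 2.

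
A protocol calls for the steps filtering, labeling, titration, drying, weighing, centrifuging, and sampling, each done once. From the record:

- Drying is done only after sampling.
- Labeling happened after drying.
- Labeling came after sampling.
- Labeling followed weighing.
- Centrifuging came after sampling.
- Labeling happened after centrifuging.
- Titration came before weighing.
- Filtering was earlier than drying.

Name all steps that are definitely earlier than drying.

Directly stated before drying: filtering and sampling.

filtering, sampling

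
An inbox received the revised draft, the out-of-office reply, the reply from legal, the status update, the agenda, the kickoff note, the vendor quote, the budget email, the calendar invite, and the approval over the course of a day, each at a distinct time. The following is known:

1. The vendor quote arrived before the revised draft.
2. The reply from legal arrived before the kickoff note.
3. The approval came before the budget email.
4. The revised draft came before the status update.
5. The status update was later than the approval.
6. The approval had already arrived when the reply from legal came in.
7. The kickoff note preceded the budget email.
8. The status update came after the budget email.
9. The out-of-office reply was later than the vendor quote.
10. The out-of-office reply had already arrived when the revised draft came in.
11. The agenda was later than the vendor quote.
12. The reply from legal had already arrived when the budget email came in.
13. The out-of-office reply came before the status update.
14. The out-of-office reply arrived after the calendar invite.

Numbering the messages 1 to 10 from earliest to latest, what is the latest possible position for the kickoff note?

The kickoff note must come before the budget email and the status update — 2 messages forced after it.
Everything else can be placed before the kickoff note in some valid order, so the kickoff note can sit as late as position 10 − 2 = 8.

8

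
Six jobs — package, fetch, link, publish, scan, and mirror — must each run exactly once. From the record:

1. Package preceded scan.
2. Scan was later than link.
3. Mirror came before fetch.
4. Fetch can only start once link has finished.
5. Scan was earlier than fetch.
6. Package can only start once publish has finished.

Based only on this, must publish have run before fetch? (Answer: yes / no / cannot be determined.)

yes

Chain the constraints: publish → package → scan → fetch. Each link is directly stated, so publish comes before fetch.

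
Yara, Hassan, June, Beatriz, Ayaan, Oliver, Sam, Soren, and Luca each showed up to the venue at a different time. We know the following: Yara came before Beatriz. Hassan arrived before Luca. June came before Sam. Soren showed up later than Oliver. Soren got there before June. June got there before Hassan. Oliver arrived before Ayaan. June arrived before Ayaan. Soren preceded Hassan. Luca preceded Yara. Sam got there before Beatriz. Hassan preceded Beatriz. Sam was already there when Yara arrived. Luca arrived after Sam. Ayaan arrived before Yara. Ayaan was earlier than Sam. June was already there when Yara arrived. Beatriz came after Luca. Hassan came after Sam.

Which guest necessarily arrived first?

Oliver

Oliver has a chain of constraints placing them before every other guest, so Oliver must be first.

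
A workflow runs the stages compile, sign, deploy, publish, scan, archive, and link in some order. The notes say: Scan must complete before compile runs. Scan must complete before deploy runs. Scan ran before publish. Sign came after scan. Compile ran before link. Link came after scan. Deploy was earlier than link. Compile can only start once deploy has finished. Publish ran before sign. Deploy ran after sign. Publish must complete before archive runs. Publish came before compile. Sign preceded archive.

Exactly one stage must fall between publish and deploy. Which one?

Tracing the constraints gives publish → sign → deploy, so sign sits after publish and before deploy.
No other stage is forced both after publish and before deploy.

sign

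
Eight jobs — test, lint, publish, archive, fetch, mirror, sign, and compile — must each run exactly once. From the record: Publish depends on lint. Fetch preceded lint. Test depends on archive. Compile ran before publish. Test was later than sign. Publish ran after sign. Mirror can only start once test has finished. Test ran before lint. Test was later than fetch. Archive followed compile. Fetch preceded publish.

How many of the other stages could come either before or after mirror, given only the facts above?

2

Forced before mirror: archive, compile, fetch, sign, and test.
That leaves lint and publish with no forced order relative to mirror — 2.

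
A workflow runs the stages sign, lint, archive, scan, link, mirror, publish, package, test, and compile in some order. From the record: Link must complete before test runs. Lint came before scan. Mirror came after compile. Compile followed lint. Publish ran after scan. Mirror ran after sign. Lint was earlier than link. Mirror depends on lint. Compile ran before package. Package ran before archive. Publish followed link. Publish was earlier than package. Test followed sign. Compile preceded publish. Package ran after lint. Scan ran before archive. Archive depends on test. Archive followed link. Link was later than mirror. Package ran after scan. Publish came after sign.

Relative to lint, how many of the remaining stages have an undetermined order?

1

Forced after lint: archive, compile, link, mirror, package, publish, scan, and test.
That leaves sign with no forced order relative to lint — 1.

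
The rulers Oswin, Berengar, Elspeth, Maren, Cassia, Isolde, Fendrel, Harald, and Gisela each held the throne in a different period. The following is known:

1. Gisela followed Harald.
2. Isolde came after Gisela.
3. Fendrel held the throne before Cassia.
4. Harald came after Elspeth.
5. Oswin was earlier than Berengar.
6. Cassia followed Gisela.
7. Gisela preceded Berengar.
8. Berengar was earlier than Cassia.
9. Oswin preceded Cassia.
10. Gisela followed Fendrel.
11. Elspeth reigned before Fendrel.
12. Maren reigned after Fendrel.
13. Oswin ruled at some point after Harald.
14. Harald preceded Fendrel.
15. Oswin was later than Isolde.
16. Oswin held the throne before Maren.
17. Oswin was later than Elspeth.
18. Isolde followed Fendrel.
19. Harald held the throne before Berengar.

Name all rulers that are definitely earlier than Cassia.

Berengar, Elspeth, Fendrel, Gisela, Harald, Isolde, Oswin

Directly stated before Cassia: Berengar, Fendrel, Gisela, and Oswin.
Elspeth reaches Cassia via Elspeth → Oswin → Cassia.
Harald reaches Cassia via Harald → Gisela → Cassia.
Isolde reaches Cassia via Isolde → Oswin → Cassia.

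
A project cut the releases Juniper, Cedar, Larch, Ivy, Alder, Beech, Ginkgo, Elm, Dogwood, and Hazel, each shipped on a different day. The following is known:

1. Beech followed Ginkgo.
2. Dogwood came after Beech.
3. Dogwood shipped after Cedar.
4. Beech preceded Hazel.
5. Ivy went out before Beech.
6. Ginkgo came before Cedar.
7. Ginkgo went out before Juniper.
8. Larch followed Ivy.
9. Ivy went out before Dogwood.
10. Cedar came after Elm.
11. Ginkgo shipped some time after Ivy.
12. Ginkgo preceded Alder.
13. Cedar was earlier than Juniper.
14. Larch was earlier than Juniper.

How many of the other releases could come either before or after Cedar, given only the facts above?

Forced before Cedar: Elm, Ginkgo, and Ivy; forced after Cedar: Dogwood and Juniper.
That leaves Alder, Beech, Hazel, and Larch with no forced order relative to Cedar — 4.

4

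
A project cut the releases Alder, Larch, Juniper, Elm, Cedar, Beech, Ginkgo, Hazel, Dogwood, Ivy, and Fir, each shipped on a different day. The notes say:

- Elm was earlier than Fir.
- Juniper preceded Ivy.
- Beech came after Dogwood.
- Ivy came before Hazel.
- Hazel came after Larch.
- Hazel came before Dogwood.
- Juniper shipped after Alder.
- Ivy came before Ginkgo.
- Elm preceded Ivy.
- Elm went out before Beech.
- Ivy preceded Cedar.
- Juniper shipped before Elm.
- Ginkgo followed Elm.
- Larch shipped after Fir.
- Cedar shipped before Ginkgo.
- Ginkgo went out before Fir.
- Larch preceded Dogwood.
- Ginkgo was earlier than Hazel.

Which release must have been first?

Alder has a chain of constraints placing it before every other release, so Alder must be first.

Alder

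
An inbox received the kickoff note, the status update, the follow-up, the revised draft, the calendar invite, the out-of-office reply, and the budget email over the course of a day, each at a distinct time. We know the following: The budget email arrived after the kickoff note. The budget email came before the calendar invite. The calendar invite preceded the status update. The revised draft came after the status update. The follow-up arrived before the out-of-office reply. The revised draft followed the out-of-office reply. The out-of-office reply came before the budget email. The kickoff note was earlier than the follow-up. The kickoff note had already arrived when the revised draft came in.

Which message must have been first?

The kickoff note has a chain of constraints placing it before every other message, so the kickoff note must be first.

the kickoff note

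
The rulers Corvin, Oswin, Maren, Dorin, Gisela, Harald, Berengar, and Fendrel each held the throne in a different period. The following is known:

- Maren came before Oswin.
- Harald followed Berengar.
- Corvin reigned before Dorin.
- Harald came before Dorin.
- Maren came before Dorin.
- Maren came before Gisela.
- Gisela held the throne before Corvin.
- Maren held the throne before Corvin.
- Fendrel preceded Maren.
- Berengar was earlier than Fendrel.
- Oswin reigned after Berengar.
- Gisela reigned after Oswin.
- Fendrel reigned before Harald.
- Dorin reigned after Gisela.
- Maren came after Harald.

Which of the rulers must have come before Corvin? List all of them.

Directly stated before Corvin: Gisela and Maren.
Berengar reaches Corvin via Berengar → Oswin → Gisela → Corvin.
Fendrel reaches Corvin via Fendrel → Maren → Corvin.
Harald reaches Corvin via Harald → Maren → Corvin.
Likewise Oswin reaches Corvin by chaining the stated constraints.
No chain forces Dorin ahead of Corvin.

Berengar, Fendrel, Gisela, Harald, Maren, Oswin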